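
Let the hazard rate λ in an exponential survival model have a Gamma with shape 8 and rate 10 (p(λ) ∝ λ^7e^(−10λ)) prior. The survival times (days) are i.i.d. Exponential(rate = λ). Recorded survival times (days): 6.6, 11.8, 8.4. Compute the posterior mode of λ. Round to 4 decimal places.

λ̂_MAP = 0.2717

The Exponential(rate=λ) likelihood is ∝ λ^n e^(−λΣtᵢ). Here n = 3 and Σtᵢ = 6.6 + 11.8 + 8.4 = 26.8.
Posterior ∝ λ^7e^(−10λ) · λ^3e^(−26.8λ) = λ^10e^(−36.8λ), i.e. Gamma(11, 36.8).
Mode = (a−1)/b = 10/36.8 ≈ 0.2717.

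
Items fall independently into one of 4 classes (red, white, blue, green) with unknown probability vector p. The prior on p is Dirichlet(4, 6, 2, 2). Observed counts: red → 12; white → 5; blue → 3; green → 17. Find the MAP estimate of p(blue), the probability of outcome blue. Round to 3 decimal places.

The posterior is Dirichlet(αᵢ + nᵢ) = Dirichlet(16, 11, 5, 19).
For a Dirichlet(a₁,…,a_K) with all aᵢ > 1, the mode has j-th component (aⱼ − 1)/(Σaᵢ − K).
Here Σaᵢ = 51 and K = 4, so p(blue) = (5 − 1)/(51 − 4) = 4/47 ≈ 0.085.

MAP estimate of p(blue) = 0.085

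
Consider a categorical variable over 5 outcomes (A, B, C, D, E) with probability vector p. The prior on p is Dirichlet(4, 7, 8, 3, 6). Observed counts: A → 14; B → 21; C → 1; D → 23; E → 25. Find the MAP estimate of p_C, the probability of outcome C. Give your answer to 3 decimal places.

The posterior is Dirichlet(αᵢ + nᵢ) = Dirichlet(18, 28, 9, 26, 31).
For a Dirichlet(a₁,…,a_K) with all aᵢ > 1, the mode has j-th component (aⱼ − 1)/(Σaᵢ − K).
Here Σaᵢ = 112 and K = 5, so p_C = (9 − 1)/(112 − 5) = 8/107 ≈ 0.075.

MAP estimate of p_C = 0.075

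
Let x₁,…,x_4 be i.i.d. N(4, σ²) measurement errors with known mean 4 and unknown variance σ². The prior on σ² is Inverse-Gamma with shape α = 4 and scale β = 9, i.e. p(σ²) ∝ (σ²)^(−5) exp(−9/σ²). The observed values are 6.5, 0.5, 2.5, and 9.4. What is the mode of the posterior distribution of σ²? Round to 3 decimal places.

Sum of squared deviations about the known mean: SS = (6.5−4)² + (0.5−4)² + (2.5−4)² + (9.4−4)² = 49.91.
The Normal likelihood contributes (σ²)^(−n/2) exp(−SS/(2σ²)), so the posterior is Inverse-Gamma(α + n/2, β + SS/2) = Inverse-Gamma(6, 33.955).
The mode of Inverse-Gamma(a, b) is b/(a+1) = 33.955/7 ≈ 4.851.

σ̂²_MAP = 4.851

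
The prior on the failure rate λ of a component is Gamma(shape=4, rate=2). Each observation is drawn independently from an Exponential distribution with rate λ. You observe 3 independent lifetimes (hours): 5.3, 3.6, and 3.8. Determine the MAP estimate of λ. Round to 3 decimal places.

The Exponential(rate=λ) likelihood is ∝ λ^n e^(−λΣtᵢ). Here n = 3 and Σtᵢ = 5.3 + 3.6 + 3.8 = 12.7.
Posterior ∝ λ^3e^(−2λ) · λ^3e^(−12.7λ) = λ^6e^(−14.7λ), i.e. Gamma(7, 14.7).
Mode = (a−1)/b = 6/14.7 ≈ 0.408.

λ̂_MAP = 0.408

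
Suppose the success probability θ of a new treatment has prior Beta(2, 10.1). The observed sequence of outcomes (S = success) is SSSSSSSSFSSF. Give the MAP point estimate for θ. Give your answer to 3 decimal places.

Prior: Beta(2, 10.1).
Data: 10 successes in 12 trials (from the sequence). The binomial likelihood contributes θ^10(1−θ)^2, so the posterior is Beta(2+10, 10.1+2) = Beta(12, 12.1).
For Beta(a, b) with a, b > 1 the mode is (a−1)/(a+b−2) = 11/22.1 ≈ 0.498.

θ̂_MAP = 0.498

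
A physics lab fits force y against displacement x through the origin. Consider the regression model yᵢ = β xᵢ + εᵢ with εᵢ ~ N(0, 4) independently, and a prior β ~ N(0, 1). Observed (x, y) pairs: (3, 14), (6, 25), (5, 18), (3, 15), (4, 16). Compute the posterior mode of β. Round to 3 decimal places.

log p(β | y) = −Σ(yᵢ − βxᵢ)²/(2·4) − β²/(2·1) + const.
Setting the derivative to zero: Σxᵢ(yᵢ − βxᵢ)/4 − β/1 = 0, so β = Σxᵢyᵢ / (Σxᵢ² + σ²/τ²).
Σxᵢyᵢ = 3·14 + 6·25 + 5·18 + 3·15 + 4·16 = 391; Σxᵢ² = 95; σ²/τ² = 4.
β̂_MAP = 391 / (95 + 4) = 391/99 ≈ 3.949.

β̂_MAP = 3.949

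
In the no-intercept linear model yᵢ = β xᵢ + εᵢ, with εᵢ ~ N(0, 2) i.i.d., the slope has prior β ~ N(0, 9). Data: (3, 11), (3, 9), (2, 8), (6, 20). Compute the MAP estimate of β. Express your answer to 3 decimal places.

β̂_MAP = 3.366

log p(β | y) = −Σ(yᵢ − βxᵢ)²/(2·2) − β²/(2·9) + const.
Setting the derivative to zero: Σxᵢ(yᵢ − βxᵢ)/2 − β/9 = 0, so β = Σxᵢyᵢ / (Σxᵢ² + σ²/τ²).
Σxᵢyᵢ = 3·11 + 3·9 + 2·8 + 6·20 = 196; Σxᵢ² = 58; σ²/τ² = 2/9.
β̂_MAP = 196 / (58 + 2/9) = 196/(524/9) = 441/131 ≈ 3.366.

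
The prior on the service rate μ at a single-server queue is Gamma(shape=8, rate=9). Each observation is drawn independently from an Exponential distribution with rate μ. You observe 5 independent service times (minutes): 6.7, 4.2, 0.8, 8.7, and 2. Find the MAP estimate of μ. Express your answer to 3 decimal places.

The Exponential(rate=μ) likelihood is ∝ μ^n e^(−μΣtᵢ). Here n = 5 and Σtᵢ = 6.7 + 4.2 + 0.8 + 8.7 + 2 = 22.4.
Posterior ∝ μ^7e^(−9μ) · μ^5e^(−22.4μ) = μ^12e^(−31.4μ), i.e. Gamma(13, 31.4).
Mode = (a−1)/b = 12/31.4 ≈ 0.382.

μ̂_MAP = 0.382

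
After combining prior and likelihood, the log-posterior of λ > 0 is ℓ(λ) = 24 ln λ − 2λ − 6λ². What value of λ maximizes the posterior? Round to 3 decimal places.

λ̂_MAP = 1.333

ℓ'(λ) = 24/λ − 2 − 12λ. Setting this to zero and multiplying by λ: 12λ² + 2λ − 24 = 0.
λ = (−2 + √(2² + 4·12·24)) / (2·12) = (−2 + √1156) / 24 = (−2 + 34)/24 = 4/3.
ℓ''(λ) = −24/λ² − 12 < 0, confirming a maximum.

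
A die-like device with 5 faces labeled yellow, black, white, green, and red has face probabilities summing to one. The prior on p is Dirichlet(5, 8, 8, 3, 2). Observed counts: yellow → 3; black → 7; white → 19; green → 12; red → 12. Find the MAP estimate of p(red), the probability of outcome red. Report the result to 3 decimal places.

The posterior is Dirichlet(αᵢ + nᵢ) = Dirichlet(8, 15, 27, 15, 14).
For a Dirichlet(a₁,…,a_K) with all aᵢ > 1, the mode has j-th component (aⱼ − 1)/(Σaᵢ − K).
Here Σaᵢ = 79 and K = 5, so p(red) = (14 − 1)/(79 − 5) = 13/74 ≈ 0.176.

MAP estimate of p(red) = 0.176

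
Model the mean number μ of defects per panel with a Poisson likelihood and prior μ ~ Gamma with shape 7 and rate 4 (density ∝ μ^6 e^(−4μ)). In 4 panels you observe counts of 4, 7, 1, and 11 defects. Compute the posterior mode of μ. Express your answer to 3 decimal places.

μ̂_MAP = 3.625

Σxᵢ = 4+7+1+11 = 23, with n = 4.
Posterior ∝ μ^6e^(−4μ) · μ^23e^(−4μ) = μ^29e^(−8μ), i.e. Gamma(shape=30, rate=8).
The mode of a Gamma(a, b) with a ≥ 1 (shape–rate) is (a−1)/b = 29/8 ≈ 3.625.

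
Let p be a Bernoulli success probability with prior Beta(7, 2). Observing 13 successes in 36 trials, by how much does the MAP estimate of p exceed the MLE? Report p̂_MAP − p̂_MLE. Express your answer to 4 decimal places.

Posterior is Beta(20, 25); MAP = (20−1)/(45−2) = 19/43 ≈ 0.44186.
MLE ignores the prior: p̂_MLE = k/n = 13/36 ≈ 0.36111.
Difference = 19/43 − 13/36 = 125/1548 ≈ 0.0807.

MAP − MLE = 0.0807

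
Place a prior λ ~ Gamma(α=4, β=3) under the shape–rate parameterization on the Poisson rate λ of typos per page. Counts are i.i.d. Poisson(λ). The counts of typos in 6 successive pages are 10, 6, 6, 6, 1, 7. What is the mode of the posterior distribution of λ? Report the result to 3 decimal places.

λ̂_MAP = 4.333

Σxᵢ = 10+6+6+6+1+7 = 36, with n = 6.
Posterior ∝ λ^3e^(−3λ) · λ^36e^(−6λ) = λ^39e^(−9λ), i.e. Gamma(shape=40, rate=9).
The mode of a Gamma(a, b) with a ≥ 1 (shape–rate) is (a−1)/b = 39/9 ≈ 4.333.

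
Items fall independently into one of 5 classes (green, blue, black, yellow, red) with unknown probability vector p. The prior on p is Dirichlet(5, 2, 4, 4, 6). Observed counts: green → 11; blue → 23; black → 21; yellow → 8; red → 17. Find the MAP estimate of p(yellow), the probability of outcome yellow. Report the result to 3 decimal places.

MAP estimate of p(yellow) = 0.115

The posterior is Dirichlet(αᵢ + nᵢ) = Dirichlet(16, 25, 25, 12, 23).
For a Dirichlet(a₁,…,a_K) with all aᵢ > 1, the mode has j-th component (aⱼ − 1)/(Σaᵢ − K).
Here Σaᵢ = 101 and K = 5, so p(yellow) = (12 − 1)/(101 − 5) = 11/96 ≈ 0.115.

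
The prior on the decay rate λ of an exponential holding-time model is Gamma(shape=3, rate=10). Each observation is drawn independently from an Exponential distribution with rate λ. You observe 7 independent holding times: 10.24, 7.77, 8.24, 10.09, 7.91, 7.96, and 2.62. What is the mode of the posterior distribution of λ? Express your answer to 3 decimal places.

λ̂_MAP = 0.139

The Exponential(rate=λ) likelihood is ∝ λ^n e^(−λΣtᵢ). Here n = 7 and Σtᵢ = 10.24 + 7.77 + 8.24 + 10.09 + 7.91 + 7.96 + 2.62 = 54.83.
Posterior ∝ λ^2e^(−10λ) · λ^7e^(−54.83λ) = λ^9e^(−64.83λ), i.e. Gamma(10, 64.83).
Mode = (a−1)/b = 9/64.83 ≈ 0.139.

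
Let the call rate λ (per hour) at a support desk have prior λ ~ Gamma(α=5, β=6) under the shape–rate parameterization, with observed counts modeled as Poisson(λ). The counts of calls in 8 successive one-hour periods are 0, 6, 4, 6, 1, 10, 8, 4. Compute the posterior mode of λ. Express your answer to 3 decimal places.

Σxᵢ = 0+6+4+6+1+10+8+4 = 39, with n = 8.
Posterior ∝ λ^4e^(−6λ) · λ^39e^(−8λ) = λ^43e^(−14λ), i.e. Gamma(shape=44, rate=14).
The mode of a Gamma(a, b) with a ≥ 1 (shape–rate) is (a−1)/b = 43/14 ≈ 3.071.

λ̂_MAP = 3.071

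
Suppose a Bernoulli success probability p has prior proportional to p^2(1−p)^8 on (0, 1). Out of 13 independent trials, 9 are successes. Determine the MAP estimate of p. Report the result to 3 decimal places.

p̂_MAP = 0.478

The prior density ∝ p^2(1−p)^8 is the kernel of Beta(3, 9).
Data: 9 successes in 13 trials. The binomial likelihood contributes p^9(1−p)^4, so the posterior is Beta(3+9, 9+4) = Beta(12, 13).
For Beta(a, b) with a, b > 1 the mode is (a−1)/(a+b−2) = 11/23 ≈ 0.478.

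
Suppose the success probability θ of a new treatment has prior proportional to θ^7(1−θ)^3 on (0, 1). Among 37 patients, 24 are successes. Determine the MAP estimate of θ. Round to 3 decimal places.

θ̂_MAP = 0.660

The prior density ∝ θ^7(1−θ)^3 is the kernel of Beta(8, 4).
Data: 24 successes in 37 trials. The binomial likelihood contributes θ^24(1−θ)^13, so the posterior is Beta(8+24, 4+13) = Beta(32, 17).
For Beta(a, b) with a, b > 1 the mode is (a−1)/(a+b−2) = 31/47 ≈ 0.660.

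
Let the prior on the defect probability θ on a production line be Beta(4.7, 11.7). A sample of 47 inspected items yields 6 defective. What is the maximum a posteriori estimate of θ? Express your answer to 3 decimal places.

Prior: Beta(4.7, 11.7).
Data: 6 successes in 47 trials. The binomial likelihood contributes θ^6(1−θ)^41, so the posterior is Beta(4.7+6, 11.7+41) = Beta(10.7, 52.7).
For Beta(a, b) with a, b > 1 the mode is (a−1)/(a+b−2) = 9.7/61.4 ≈ 0.158.

θ̂_MAP = 0.158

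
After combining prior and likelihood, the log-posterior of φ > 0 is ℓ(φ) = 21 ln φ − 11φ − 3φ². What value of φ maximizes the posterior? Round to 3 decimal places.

φ̂_MAP = 1.167

ℓ'(φ) = 21/φ − 11 − 6φ. Setting this to zero and multiplying by φ: 6φ² + 11φ − 21 = 0.
φ = (−11 + √(11² + 4·6·21)) / (2·6) = (−11 + √625) / 12 = (−11 + 25)/12 = 7/6.
ℓ''(φ) = −21/φ² − 6 < 0, confirming a maximum.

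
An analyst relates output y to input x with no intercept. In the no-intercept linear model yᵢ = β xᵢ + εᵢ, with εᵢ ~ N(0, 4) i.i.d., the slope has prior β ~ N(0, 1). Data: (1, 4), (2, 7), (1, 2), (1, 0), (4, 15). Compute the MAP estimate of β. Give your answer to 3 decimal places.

β̂_MAP = 2.963

log p(β | y) = −Σ(yᵢ − βxᵢ)²/(2·4) − β²/(2·1) + const.
Setting the derivative to zero: Σxᵢ(yᵢ − βxᵢ)/4 − β/1 = 0, so β = Σxᵢyᵢ / (Σxᵢ² + σ²/τ²).
Σxᵢyᵢ = 1·4 + 2·7 + 1·2 + 1·0 + 4·15 = 80; Σxᵢ² = 23; σ²/τ² = 4.
β̂_MAP = 80 / (23 + 4) = 80/27 ≈ 2.963.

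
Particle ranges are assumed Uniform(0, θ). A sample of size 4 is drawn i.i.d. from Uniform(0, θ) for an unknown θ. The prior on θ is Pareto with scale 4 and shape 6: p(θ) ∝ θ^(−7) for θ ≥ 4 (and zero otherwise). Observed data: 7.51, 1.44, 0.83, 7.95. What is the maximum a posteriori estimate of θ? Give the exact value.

θ̂_MAP = 7.95

The Uniform(0, θ) likelihood is θ^(−n) for θ ≥ max(xᵢ), zero otherwise. Here max(xᵢ) = 7.95.
Posterior ∝ θ^(−7) · θ^(−4) = θ^(−11) on θ ≥ max(4, 7.95) = 7.95.
This density is strictly decreasing in θ, so the posterior mode lies at the lower boundary of the support.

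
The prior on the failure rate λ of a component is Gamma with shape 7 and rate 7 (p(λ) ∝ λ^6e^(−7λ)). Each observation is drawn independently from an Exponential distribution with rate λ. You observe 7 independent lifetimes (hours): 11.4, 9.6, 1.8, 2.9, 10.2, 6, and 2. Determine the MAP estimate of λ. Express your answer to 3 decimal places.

The Exponential(rate=λ) likelihood is ∝ λ^n e^(−λΣtᵢ). Here n = 7 and Σtᵢ = 11.4 + 9.6 + 1.8 + 2.9 + 10.2 + 6 + 2 = 43.9.
Posterior ∝ λ^6e^(−7λ) · λ^7e^(−43.9λ) = λ^13e^(−50.9λ), i.e. Gamma(14, 50.9).
Mode = (a−1)/b = 13/50.9 ≈ 0.255.

λ̂_MAP = 0.255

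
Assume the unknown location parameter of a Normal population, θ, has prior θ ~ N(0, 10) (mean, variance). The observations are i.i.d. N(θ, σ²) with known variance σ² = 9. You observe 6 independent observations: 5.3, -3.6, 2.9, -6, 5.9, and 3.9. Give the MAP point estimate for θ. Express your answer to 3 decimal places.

n = 6; x̄ = (5.3 + (-3.6) + 2.9 + (-6) + 5.9 + 3.9)/6 = 8.4/6 = 1.4.
For a Normal prior and Normal likelihood with known variance, the posterior is Normal; its mode equals its mean, the precision-weighted average.
Prior precision 1/σ₀² = 1/10 = 0.1; data precision n/σ² = 6/9 = 2/3.
θ̂ = (0.1·0 + (2/3)·1.4) / (0.1 + 2/3) = (14/15)/(23/30) = 28/23 ≈ 1.217.

θ̂_MAP = 1.217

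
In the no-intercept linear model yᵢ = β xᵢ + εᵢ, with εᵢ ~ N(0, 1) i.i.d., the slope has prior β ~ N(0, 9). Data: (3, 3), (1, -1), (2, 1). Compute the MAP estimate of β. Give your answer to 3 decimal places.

log p(β | y) = −Σ(yᵢ − βxᵢ)²/(2·1) − β²/(2·9) + const.
Setting the derivative to zero: Σxᵢ(yᵢ − βxᵢ)/1 − β/9 = 0, so β = Σxᵢyᵢ / (Σxᵢ² + σ²/τ²).
Σxᵢyᵢ = 3·3 + 1·(-1) + 2·1 = 10; Σxᵢ² = 14; σ²/τ² = 1/9.
β̂_MAP = 10 / (14 + 1/9) = 10/(127/9) = 90/127 ≈ 0.709.

β̂_MAP = 0.709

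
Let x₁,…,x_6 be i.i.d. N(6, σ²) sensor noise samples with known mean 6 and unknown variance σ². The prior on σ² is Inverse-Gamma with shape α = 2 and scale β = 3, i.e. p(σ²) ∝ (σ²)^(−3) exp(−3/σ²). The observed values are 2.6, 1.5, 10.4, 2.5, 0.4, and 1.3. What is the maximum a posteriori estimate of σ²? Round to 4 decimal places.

Sum of squared deviations about the known mean: SS = (2.6−6)² + (1.5−6)² + (10.4−6)² + (2.5−6)² + (0.4−6)² + (1.3−6)² = 116.87.
The Normal likelihood contributes (σ²)^(−n/2) exp(−SS/(2σ²)), so the posterior is Inverse-Gamma(α + n/2, β + SS/2) = Inverse-Gamma(5, 61.435).
The mode of Inverse-Gamma(a, b) is b/(a+1) = 61.435/6 ≈ 10.2392.

σ̂²_MAP = 10.2392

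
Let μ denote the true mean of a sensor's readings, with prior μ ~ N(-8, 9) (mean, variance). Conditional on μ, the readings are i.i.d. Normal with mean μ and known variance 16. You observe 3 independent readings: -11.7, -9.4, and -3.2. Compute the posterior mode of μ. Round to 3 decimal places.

μ̂_MAP = -8.063

n = 3; x̄ = ((-11.7) + (-9.4) + (-3.2))/3 = -24.3/3 = -8.1.
For a Normal prior and Normal likelihood with known variance, the posterior is Normal; its mode equals its mean, the precision-weighted average.
Prior precision 1/σ₀² = 1/9; data precision n/σ² = 3/16 = 0.1875.
μ̂ = ((1/9)·(-8) + 0.1875·(-8.1)) / (1/9 + 0.1875) = (-3467/1440)/(43/144) = -3467/430 ≈ -8.063.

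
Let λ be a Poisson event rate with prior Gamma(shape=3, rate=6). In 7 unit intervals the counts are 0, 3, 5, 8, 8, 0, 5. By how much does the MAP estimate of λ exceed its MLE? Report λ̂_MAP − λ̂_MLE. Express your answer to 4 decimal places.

Σxᵢ = 29. Posterior is Gamma(32, 13); MAP = (32−1)/13 = 31/13 ≈ 2.38462.
MLE = x̄ = 29/7 ≈ 4.14286.
Difference = 31/13 − 29/7 = -160/91 ≈ -1.7582.

MAP − MLE = -1.7582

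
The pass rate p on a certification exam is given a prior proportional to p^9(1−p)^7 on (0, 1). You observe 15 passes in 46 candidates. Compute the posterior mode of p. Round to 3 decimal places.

p̂_MAP = 0.387

The prior density ∝ p^9(1−p)^7 is the kernel of Beta(10, 8).
Data: 15 successes in 46 trials. The binomial likelihood contributes p^15(1−p)^31, so the posterior is Beta(10+15, 8+31) = Beta(25, 39).
For Beta(a, b) with a, b > 1 the mode is (a−1)/(a+b−2) = 24/62 ≈ 0.387.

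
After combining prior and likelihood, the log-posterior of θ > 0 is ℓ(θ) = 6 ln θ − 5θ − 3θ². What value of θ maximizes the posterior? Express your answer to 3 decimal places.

θ̂_MAP = 0.667

ℓ'(θ) = 6/θ − 5 − 6θ. Setting this to zero and multiplying by θ: 6θ² + 5θ − 6 = 0.
θ = (−5 + √(5² + 4·6·6)) / (2·6) = (−5 + √169) / 12 = (−5 + 13)/12 = 2/3.
ℓ''(θ) = −6/θ² − 6 < 0, confirming a maximum.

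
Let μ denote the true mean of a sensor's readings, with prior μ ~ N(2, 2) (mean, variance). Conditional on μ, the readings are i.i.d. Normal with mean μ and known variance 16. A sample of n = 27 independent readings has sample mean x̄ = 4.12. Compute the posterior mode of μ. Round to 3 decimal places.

μ̂_MAP = 3.635

n = 27, x̄ = 4.12.
For a Normal prior and Normal likelihood with known variance, the posterior is Normal; its mode equals its mean, the precision-weighted average.
Prior precision 1/σ₀² = 1/2 = 0.5; data precision n/σ² = 27/16 = 1.6875.
μ̂ = (0.5·2 + 1.6875·4.12) / (0.5 + 1.6875) = 7.9525/2.1875 = 3181/875 ≈ 3.635.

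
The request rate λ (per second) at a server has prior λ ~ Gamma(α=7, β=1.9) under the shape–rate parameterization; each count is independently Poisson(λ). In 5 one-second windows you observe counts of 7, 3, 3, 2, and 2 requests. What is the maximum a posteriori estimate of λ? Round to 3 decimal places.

λ̂_MAP = 3.333

Σxᵢ = 7+3+3+2+2 = 17, with n = 5.
Posterior ∝ λ^6e^(−1.9λ) · λ^17e^(−5λ) = λ^23e^(−6.9λ), i.e. Gamma(shape=24, rate=6.9).
The mode of a Gamma(a, b) with a ≥ 1 (shape–rate) is (a−1)/b = 23/6.9 ≈ 3.333.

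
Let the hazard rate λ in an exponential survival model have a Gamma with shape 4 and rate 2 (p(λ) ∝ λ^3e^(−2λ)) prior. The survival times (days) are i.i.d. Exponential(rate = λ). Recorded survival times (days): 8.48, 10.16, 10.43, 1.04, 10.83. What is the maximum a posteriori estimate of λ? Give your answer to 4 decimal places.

λ̂_MAP = 0.1863

The Exponential(rate=λ) likelihood is ∝ λ^n e^(−λΣtᵢ). Here n = 5 and Σtᵢ = 8.48 + 10.16 + 10.43 + 1.04 + 10.83 = 40.94.
Posterior ∝ λ^3e^(−2λ) · λ^5e^(−40.94λ) = λ^8e^(−42.94λ), i.e. Gamma(9, 42.94).
Mode = (a−1)/b = 8/42.94 ≈ 0.1863.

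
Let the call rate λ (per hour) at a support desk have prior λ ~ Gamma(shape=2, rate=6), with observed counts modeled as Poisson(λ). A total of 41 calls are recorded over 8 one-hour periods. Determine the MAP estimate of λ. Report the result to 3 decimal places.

λ̂_MAP = 3.000

Σxᵢ = 41, n = 8.
Posterior ∝ λe^(−6λ) · λ^41e^(−8λ) = λ^42e^(−14λ), i.e. Gamma(shape=43, rate=14).
The mode of a Gamma(a, b) with a ≥ 1 (shape–rate) is (a−1)/b = 42/14 ≈ 3.000.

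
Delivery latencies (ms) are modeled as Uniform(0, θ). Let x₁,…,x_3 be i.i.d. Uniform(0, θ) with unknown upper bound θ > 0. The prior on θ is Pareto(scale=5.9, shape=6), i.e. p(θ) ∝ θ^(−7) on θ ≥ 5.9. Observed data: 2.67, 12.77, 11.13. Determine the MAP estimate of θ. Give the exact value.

The Uniform(0, θ) likelihood is θ^(−n) for θ ≥ max(xᵢ), zero otherwise. Here max(xᵢ) = 12.77.
Posterior ∝ θ^(−7) · θ^(−3) = θ^(−10) on θ ≥ max(5.9, 12.77) = 12.77.
This density is strictly decreasing in θ, so the posterior mode lies at the lower boundary of the support.

θ̂_MAP = 12.77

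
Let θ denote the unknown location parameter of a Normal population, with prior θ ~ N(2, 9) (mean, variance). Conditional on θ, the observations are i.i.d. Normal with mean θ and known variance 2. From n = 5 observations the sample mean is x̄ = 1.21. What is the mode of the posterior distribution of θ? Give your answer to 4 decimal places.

θ̂_MAP = 1.2436

n = 5, x̄ = 1.21.
For a Normal prior and Normal likelihood with known variance, the posterior is Normal; its mode equals its mean, the precision-weighted average.
Prior precision 1/σ₀² = 1/9; data precision n/σ² = 5/2 = 2.5.
θ̂ = ((1/9)·2 + 2.5·1.21) / (1/9 + 2.5) = (1169/360)/(47/18) = 1169/940 ≈ 1.2436.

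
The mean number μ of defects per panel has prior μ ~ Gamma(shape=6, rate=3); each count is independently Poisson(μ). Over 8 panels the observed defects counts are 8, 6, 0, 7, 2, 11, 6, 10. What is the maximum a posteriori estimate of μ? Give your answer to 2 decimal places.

μ̂_MAP = 5.00

Σxᵢ = 8+6+0+7+2+11+6+10 = 50, with n = 8.
Posterior ∝ μ^5e^(−3μ) · μ^50e^(−8μ) = μ^55e^(−11μ), i.e. Gamma(shape=56, rate=11).
The mode of a Gamma(a, b) with a ≥ 1 (shape–rate) is (a−1)/b = 55/11 ≈ 5.00.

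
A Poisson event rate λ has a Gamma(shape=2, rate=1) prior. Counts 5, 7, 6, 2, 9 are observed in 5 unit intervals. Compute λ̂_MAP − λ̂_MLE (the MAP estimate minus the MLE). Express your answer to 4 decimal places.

MAP − MLE = -0.8000

Σxᵢ = 29. Posterior is Gamma(31, 6); MAP = (31−1)/6 = 30/6 ≈ 5.00000.
MLE = x̄ = 29/5 ≈ 5.80000.
Difference = 30/6 − 29/5 = -4/5 ≈ -0.8000.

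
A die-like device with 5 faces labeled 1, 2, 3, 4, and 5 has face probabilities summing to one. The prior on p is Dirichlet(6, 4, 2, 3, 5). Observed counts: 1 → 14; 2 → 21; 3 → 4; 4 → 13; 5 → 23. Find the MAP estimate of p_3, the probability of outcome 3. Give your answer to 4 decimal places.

The posterior is Dirichlet(αᵢ + nᵢ) = Dirichlet(20, 25, 6, 16, 28).
For a Dirichlet(a₁,…,a_K) with all aᵢ > 1, the mode has j-th component (aⱼ − 1)/(Σaᵢ − K).
Here Σaᵢ = 95 and K = 5, so p_3 = (6 − 1)/(95 − 5) = 5/90 ≈ 0.0556.

MAP estimate: 0.0556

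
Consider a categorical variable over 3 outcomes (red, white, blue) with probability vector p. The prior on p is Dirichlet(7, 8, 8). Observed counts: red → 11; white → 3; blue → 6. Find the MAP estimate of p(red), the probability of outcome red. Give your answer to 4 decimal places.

The posterior is Dirichlet(αᵢ + nᵢ) = Dirichlet(18, 11, 14).
For a Dirichlet(a₁,…,a_K) with all aᵢ > 1, the mode has j-th component (aⱼ − 1)/(Σaᵢ − K).
Here Σaᵢ = 43 and K = 3, so p(red) = (18 − 1)/(43 − 3) = 17/40 ≈ 0.4250.

MAP estimate of p(red) = 0.4250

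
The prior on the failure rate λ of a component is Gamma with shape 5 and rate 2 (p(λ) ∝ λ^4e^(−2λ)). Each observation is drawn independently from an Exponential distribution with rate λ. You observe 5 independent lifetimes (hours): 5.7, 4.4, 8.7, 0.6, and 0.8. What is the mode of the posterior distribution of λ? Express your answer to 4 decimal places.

The Exponential(rate=λ) likelihood is ∝ λ^n e^(−λΣtᵢ). Here n = 5 and Σtᵢ = 5.7 + 4.4 + 8.7 + 0.6 + 0.8 = 20.2.
Posterior ∝ λ^4e^(−2λ) · λ^5e^(−20.2λ) = λ^9e^(−22.2λ), i.e. Gamma(10, 22.2).
Mode = (a−1)/b = 9/22.2 ≈ 0.4054.

λ̂_MAP = 0.4054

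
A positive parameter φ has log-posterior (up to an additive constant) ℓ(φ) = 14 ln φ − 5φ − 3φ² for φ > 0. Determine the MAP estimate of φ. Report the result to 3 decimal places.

ℓ'(φ) = 14/φ − 5 − 6φ. Setting this to zero and multiplying by φ: 6φ² + 5φ − 14 = 0.
φ = (−5 + √(5² + 4·6·14)) / (2·6) = (−5 + √361) / 12 = (−5 + 19)/12 = 7/6.
ℓ''(φ) = −14/φ² − 6 < 0, confirming a maximum.

φ̂_MAP = 1.167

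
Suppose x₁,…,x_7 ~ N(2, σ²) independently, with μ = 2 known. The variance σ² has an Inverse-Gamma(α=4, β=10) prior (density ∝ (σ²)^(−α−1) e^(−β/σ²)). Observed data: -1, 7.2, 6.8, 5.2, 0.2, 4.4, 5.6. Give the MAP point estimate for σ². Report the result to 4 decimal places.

Sum of squared deviations about the known mean: SS = (-1−2)² + (7.2−2)² + (6.8−2)² + (5.2−2)² + (0.2−2)² + (4.4−2)² + (5.6−2)² = 91.28.
The Normal likelihood contributes (σ²)^(−n/2) exp(−SS/(2σ²)), so the posterior is Inverse-Gamma(α + n/2, β + SS/2) = Inverse-Gamma(7.5, 55.64).
The mode of Inverse-Gamma(a, b) is b/(a+1) = 55.64/8.5 ≈ 6.5459.

σ̂²_MAP = 6.5459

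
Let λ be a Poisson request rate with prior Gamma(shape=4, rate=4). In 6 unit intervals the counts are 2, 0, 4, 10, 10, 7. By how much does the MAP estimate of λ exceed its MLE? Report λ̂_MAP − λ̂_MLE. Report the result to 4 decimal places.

MAP − MLE = -1.9000

Σxᵢ = 33. Posterior is Gamma(37, 10); MAP = (37−1)/10 = 36/10 ≈ 3.60000.
MLE = x̄ = 33/6 ≈ 5.50000.
Difference = 36/10 − 33/6 = -19/10 ≈ -1.9000.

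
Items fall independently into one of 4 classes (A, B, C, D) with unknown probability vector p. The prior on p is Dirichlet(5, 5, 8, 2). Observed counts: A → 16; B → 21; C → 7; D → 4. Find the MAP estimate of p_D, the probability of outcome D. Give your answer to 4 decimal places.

The posterior is Dirichlet(αᵢ + nᵢ) = Dirichlet(21, 26, 15, 6).
For a Dirichlet(a₁,…,a_K) with all aᵢ > 1, the mode has j-th component (aⱼ − 1)/(Σaᵢ − K).
Here Σaᵢ = 68 and K = 4, so p_D = (6 − 1)/(68 − 4) = 5/64 ≈ 0.0781.

MAP estimate of p_D = 0.0781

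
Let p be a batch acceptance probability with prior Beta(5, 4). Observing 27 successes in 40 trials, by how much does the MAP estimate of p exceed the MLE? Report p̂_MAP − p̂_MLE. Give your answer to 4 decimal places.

Posterior is Beta(32, 17); MAP = (32−1)/(49−2) = 31/47 ≈ 0.65957.
MLE ignores the prior: p̂_MLE = k/n = 27/40 ≈ 0.67500.
Difference = 31/47 − 27/40 = -29/1880 ≈ -0.0154.

MAP − MLE = -0.0154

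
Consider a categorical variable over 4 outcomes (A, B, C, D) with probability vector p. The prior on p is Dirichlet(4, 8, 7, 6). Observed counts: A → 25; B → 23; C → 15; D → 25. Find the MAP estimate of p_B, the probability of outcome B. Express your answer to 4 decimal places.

MAP estimate of p_B = 0.2752

The posterior is Dirichlet(αᵢ + nᵢ) = Dirichlet(29, 31, 22, 31).
For a Dirichlet(a₁,…,a_K) with all aᵢ > 1, the mode has j-th component (aⱼ − 1)/(Σaᵢ − K).
Here Σaᵢ = 113 and K = 4, so p_B = (31 − 1)/(113 − 4) = 30/109 ≈ 0.2752.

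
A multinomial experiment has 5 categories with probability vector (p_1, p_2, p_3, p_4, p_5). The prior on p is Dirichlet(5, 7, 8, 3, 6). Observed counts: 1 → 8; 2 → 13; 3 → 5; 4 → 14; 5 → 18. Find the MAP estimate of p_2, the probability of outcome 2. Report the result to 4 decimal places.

MAP estimate: 0.2317

The posterior is Dirichlet(αᵢ + nᵢ) = Dirichlet(13, 20, 13, 17, 24).
For a Dirichlet(a₁,…,a_K) with all aᵢ > 1, the mode has j-th component (aⱼ − 1)/(Σaᵢ − K).
Here Σaᵢ = 87 and K = 5, so p_2 = (20 − 1)/(87 − 5) = 19/82 ≈ 0.2317.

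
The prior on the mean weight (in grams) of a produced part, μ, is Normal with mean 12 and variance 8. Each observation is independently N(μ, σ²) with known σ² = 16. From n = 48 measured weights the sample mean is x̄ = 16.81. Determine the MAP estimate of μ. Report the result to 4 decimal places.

μ̂_MAP = 16.6176

n = 48, x̄ = 16.81.
For a Normal prior and Normal likelihood with known variance, the posterior is Normal; its mode equals its mean, the precision-weighted average.
Prior precision 1/σ₀² = 1/8 = 0.125; data precision n/σ² = 48/16 = 3.
μ̂ = (0.125·12 + 3·16.81) / (0.125 + 3) = 51.93/3.125 = 16.6176.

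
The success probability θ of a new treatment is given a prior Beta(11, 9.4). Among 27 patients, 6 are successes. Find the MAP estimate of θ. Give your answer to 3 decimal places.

Prior: Beta(11, 9.4).
Data: 6 successes in 27 trials. The binomial likelihood contributes θ^6(1−θ)^21, so the posterior is Beta(11+6, 9.4+21) = Beta(17, 30.4).
For Beta(a, b) with a, b > 1 the mode is (a−1)/(a+b−2) = 16/45.4 ≈ 0.352.

θ̂_MAP = 0.352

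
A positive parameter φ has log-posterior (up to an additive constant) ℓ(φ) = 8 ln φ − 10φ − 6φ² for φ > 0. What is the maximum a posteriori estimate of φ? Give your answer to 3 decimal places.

ℓ'(φ) = 8/φ − 10 − 12φ. Setting this to zero and multiplying by φ: 12φ² + 10φ − 8 = 0.
φ = (−10 + √(10² + 4·12·8)) / (2·12) = (−10 + √484) / 24 = (−10 + 22)/24 = 1/2.
ℓ''(φ) = −8/φ² − 12 < 0, confirming a maximum.

φ̂_MAP = 0.500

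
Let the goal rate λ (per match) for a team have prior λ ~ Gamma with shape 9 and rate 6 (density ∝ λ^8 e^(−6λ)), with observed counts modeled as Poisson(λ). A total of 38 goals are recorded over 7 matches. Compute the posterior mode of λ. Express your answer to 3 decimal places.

Σxᵢ = 38, n = 7.
Posterior ∝ λ^8e^(−6λ) · λ^38e^(−7λ) = λ^46e^(−13λ), i.e. Gamma(shape=47, rate=13).
The mode of a Gamma(a, b) with a ≥ 1 (shape–rate) is (a−1)/b = 46/13 ≈ 3.538.

λ̂_MAP = 3.538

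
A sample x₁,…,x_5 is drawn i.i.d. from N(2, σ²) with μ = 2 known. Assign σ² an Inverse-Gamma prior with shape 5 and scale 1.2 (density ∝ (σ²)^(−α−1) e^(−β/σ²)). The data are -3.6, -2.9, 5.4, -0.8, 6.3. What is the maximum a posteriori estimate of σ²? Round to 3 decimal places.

σ̂²_MAP = 5.627

Sum of squared deviations about the known mean: SS = (-3.6−2)² + (-2.9−2)² + (5.4−2)² + (-0.8−2)² + (6.3−2)² = 93.26.
The Normal likelihood contributes (σ²)^(−n/2) exp(−SS/(2σ²)), so the posterior is Inverse-Gamma(α + n/2, β + SS/2) = Inverse-Gamma(7.5, 47.83).
The mode of Inverse-Gamma(a, b) is b/(a+1) = 47.83/8.5 ≈ 5.627.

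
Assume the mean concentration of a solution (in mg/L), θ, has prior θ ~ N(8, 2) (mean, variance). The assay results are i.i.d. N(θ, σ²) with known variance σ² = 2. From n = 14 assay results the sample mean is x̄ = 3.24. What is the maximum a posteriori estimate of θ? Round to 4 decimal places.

θ̂_MAP = 3.5573

n = 14, x̄ = 3.24.
For a Normal prior and Normal likelihood with known variance, the posterior is Normal; its mode equals its mean, the precision-weighted average.
Prior precision 1/σ₀² = 1/2 = 0.5; data precision n/σ² = 14/2 = 7.
θ̂ = (0.5·8 + 7·3.24) / (0.5 + 7) = 26.68/7.5 = 1334/375 ≈ 3.5573.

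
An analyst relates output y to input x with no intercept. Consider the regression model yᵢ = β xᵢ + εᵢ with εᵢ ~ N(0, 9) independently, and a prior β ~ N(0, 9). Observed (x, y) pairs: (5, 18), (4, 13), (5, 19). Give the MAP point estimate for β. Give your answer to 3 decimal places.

β̂_MAP = 3.537

log p(β | y) = −Σ(yᵢ − βxᵢ)²/(2·9) − β²/(2·9) + const.
Setting the derivative to zero: Σxᵢ(yᵢ − βxᵢ)/9 − β/9 = 0, so β = Σxᵢyᵢ / (Σxᵢ² + σ²/τ²).
Σxᵢyᵢ = 5·18 + 4·13 + 5·19 = 237; Σxᵢ² = 66; σ²/τ² = 1.
β̂_MAP = 237 / (66 + 1) = 237/67 ≈ 3.537.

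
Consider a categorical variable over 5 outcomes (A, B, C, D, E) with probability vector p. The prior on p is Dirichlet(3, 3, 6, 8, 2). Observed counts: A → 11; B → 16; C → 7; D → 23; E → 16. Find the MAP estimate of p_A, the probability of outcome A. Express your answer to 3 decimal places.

MAP estimate of p_A = 0.144

The posterior is Dirichlet(αᵢ + nᵢ) = Dirichlet(14, 19, 13, 31, 18).
For a Dirichlet(a₁,…,a_K) with all aᵢ > 1, the mode has j-th component (aⱼ − 1)/(Σaᵢ − K).
Here Σaᵢ = 95 and K = 5, so p_A = (14 − 1)/(95 − 5) = 13/90 ≈ 0.144.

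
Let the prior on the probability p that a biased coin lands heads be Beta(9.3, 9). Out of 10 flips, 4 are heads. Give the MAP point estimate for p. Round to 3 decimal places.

Prior: Beta(9.3, 9).
Data: 4 successes in 10 trials. The binomial likelihood contributes p^4(1−p)^6, so the posterior is Beta(9.3+4, 9+6) = Beta(13.3, 15).
For Beta(a, b) with a, b > 1 the mode is (a−1)/(a+b−2) = 12.3/26.3 ≈ 0.468.

p̂_MAP = 0.468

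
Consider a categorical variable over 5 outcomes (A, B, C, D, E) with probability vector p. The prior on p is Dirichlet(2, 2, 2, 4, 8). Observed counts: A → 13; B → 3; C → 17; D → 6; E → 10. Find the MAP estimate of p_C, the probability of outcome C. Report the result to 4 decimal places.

The posterior is Dirichlet(αᵢ + nᵢ) = Dirichlet(15, 5, 19, 10, 18).
For a Dirichlet(a₁,…,a_K) with all aᵢ > 1, the mode has j-th component (aⱼ − 1)/(Σaᵢ − K).
Here Σaᵢ = 67 and K = 5, so p_C = (19 − 1)/(67 − 5) = 18/62 ≈ 0.2903.

MAP estimate of p_C = 0.2903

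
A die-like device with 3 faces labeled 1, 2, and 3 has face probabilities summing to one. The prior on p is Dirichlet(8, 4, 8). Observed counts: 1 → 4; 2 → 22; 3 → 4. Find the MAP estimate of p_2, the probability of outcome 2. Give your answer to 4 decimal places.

MAP estimate: 0.5319

The posterior is Dirichlet(αᵢ + nᵢ) = Dirichlet(12, 26, 12).
For a Dirichlet(a₁,…,a_K) with all aᵢ > 1, the mode has j-th component (aⱼ − 1)/(Σaᵢ − K).
Here Σaᵢ = 50 and K = 3, so p_2 = (26 − 1)/(50 − 3) = 25/47 ≈ 0.5319.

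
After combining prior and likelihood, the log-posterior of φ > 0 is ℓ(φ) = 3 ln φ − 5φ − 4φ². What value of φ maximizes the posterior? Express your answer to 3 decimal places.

φ̂_MAP = 0.375

ℓ'(φ) = 3/φ − 5 − 8φ. Setting this to zero and multiplying by φ: 8φ² + 5φ − 3 = 0.
φ = (−5 + √(5² + 4·8·3)) / (2·8) = (−5 + √121) / 16 = (−5 + 11)/16 = 3/8.
ℓ''(φ) = −3/φ² − 8 < 0, confirming a maximum.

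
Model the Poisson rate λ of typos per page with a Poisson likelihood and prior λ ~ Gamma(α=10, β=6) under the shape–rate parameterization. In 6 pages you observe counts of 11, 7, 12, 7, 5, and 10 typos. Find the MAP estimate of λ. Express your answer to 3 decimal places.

Σxᵢ = 11+7+12+7+5+10 = 52, with n = 6.
Posterior ∝ λ^9e^(−6λ) · λ^52e^(−6λ) = λ^61e^(−12λ), i.e. Gamma(shape=62, rate=12).
The mode of a Gamma(a, b) with a ≥ 1 (shape–rate) is (a−1)/b = 61/12 ≈ 5.083.

λ̂_MAP = 5.083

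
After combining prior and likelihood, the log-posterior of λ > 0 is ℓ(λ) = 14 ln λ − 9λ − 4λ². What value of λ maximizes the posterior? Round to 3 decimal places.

ℓ'(λ) = 14/λ − 9 − 8λ. Setting this to zero and multiplying by λ: 8λ² + 9λ − 14 = 0.
λ = (−9 + √(9² + 4·8·14)) / (2·8) = (−9 + √529) / 16 = (−9 + 23)/16 = 7/8.
ℓ''(λ) = −14/λ² − 8 < 0, confirming a maximum.

λ̂_MAP = 0.875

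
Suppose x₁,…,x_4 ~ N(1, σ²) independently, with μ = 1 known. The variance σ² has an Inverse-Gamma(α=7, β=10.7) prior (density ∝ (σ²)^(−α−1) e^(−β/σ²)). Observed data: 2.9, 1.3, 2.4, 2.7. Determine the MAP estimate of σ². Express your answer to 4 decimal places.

Sum of squared deviations about the known mean: SS = (2.9−1)² + (1.3−1)² + (2.4−1)² + (2.7−1)² = 8.55.
The Normal likelihood contributes (σ²)^(−n/2) exp(−SS/(2σ²)), so the posterior is Inverse-Gamma(α + n/2, β + SS/2) = Inverse-Gamma(9, 14.975).
The mode of Inverse-Gamma(a, b) is b/(a+1) = 14.975/10 ≈ 1.4975.

σ̂²_MAP = 1.4975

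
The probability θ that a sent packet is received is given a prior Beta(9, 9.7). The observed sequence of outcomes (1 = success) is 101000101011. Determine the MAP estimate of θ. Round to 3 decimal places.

θ̂_MAP = 0.488

Prior: Beta(9, 9.7).
Data: 6 successes in 12 trials (from the sequence). The binomial likelihood contributes θ^6(1−θ)^6, so the posterior is Beta(9+6, 9.7+6) = Beta(15, 15.7).
For Beta(a, b) with a, b > 1 the mode is (a−1)/(a+b−2) = 14/28.7 ≈ 0.488.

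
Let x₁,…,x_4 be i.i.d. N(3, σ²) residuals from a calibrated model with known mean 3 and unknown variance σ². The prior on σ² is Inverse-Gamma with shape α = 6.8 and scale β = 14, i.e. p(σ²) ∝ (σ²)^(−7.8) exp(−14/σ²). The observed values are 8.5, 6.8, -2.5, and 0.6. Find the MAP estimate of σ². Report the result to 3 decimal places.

σ̂²_MAP = 5.546

Sum of squared deviations about the known mean: SS = (8.5−3)² + (6.8−3)² + (-2.5−3)² + (0.6−3)² = 80.7.
The Normal likelihood contributes (σ²)^(−n/2) exp(−SS/(2σ²)), so the posterior is Inverse-Gamma(α + n/2, β + SS/2) = Inverse-Gamma(8.8, 54.35).
The mode of Inverse-Gamma(a, b) is b/(a+1) = 54.35/9.8 ≈ 5.546.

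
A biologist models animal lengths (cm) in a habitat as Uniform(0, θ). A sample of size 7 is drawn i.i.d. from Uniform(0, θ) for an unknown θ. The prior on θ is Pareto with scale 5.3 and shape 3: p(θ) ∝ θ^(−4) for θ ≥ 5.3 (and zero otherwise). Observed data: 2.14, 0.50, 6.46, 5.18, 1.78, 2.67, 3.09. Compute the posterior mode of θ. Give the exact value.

The Uniform(0, θ) likelihood is θ^(−n) for θ ≥ max(xᵢ), zero otherwise. Here max(xᵢ) = 6.46.
Posterior ∝ θ^(−4) · θ^(−7) = θ^(−11) on θ ≥ max(5.3, 6.46) = 6.46.
This density is strictly decreasing in θ, so the posterior mode lies at the lower boundary of the support.

θ̂_MAP = 6.46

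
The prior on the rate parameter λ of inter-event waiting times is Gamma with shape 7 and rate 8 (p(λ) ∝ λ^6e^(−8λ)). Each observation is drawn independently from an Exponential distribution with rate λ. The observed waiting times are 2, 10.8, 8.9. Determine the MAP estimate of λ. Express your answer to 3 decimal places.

The Exponential(rate=λ) likelihood is ∝ λ^n e^(−λΣtᵢ). Here n = 3 and Σtᵢ = 2 + 10.8 + 8.9 = 21.7.
Posterior ∝ λ^6e^(−8λ) · λ^3e^(−21.7λ) = λ^9e^(−29.7λ), i.e. Gamma(10, 29.7).
Mode = (a−1)/b = 9/29.7 ≈ 0.303.

λ̂_MAP = 0.303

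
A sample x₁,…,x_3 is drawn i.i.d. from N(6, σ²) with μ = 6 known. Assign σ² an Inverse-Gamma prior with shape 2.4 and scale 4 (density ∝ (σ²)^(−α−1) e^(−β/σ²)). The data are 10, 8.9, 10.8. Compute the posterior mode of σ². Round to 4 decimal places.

σ̂²_MAP = 5.6582

Sum of squared deviations about the known mean: SS = (10−6)² + (8.9−6)² + (10.8−6)² = 47.45.
The Normal likelihood contributes (σ²)^(−n/2) exp(−SS/(2σ²)), so the posterior is Inverse-Gamma(α + n/2, β + SS/2) = Inverse-Gamma(3.9, 27.725).
The mode of Inverse-Gamma(a, b) is b/(a+1) = 27.725/4.9 ≈ 5.6582.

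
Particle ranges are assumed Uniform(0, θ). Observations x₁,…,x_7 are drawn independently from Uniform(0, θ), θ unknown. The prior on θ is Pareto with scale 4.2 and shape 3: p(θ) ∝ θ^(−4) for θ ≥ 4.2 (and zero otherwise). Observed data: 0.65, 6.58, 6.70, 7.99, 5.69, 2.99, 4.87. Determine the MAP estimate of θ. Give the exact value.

The Uniform(0, θ) likelihood is θ^(−n) for θ ≥ max(xᵢ), zero otherwise. Here max(xᵢ) = 7.99.
Posterior ∝ θ^(−4) · θ^(−7) = θ^(−11) on θ ≥ max(4.2, 7.99) = 7.99.
This density is strictly decreasing in θ, so the posterior mode lies at the lower boundary of the support.

θ̂_MAP = 7.99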